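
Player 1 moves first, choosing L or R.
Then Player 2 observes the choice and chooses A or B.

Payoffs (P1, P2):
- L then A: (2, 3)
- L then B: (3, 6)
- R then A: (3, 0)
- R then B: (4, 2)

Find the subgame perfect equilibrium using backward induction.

P1 plays R, P2 plays B after L and B after R; Payoff (4, 2)

Work:
Backward induction:
After L: P2 chooses B → P1 gets 3
After R: P2 chooses B → P1 gets 4
P1 chooses R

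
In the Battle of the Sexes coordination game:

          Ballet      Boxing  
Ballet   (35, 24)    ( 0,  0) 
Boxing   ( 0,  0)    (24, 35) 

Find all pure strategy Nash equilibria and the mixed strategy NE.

Pure NE: (Ballet, Ballet) and (Boxing, Boxing); Mixed NE: p = 0.5932, q = 0.4068

Work:
Check pure NE:
(Ballet, Ballet): (35, 24) - no unilateral deviation beneficial
(Boxing, Boxing): (24, 35) - no unilateral deviation beneficial
Mixed NE: P1 plays Ballet with p = 0.5932, P2 plays Ballet with q = 0.4068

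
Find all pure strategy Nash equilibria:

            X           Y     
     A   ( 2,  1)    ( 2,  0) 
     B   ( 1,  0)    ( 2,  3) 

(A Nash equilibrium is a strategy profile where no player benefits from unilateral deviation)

Nash equilibrium: (A, X), (B, Y)

Work:
Best responses:
  P1 vs X: payoffs [2, 1] → best response A (payoff 2)
  P1 vs Y: payoffs [2, 2] → best response A/B (payoff 2)
  P2 vs A: payoffs [1, 0] → best response X (payoff 1)
  P2 vs B: payoffs [0, 3] → best response Y (payoff 3)
Mutual best responses: (A,X), (B,Y) → Nash equilibria.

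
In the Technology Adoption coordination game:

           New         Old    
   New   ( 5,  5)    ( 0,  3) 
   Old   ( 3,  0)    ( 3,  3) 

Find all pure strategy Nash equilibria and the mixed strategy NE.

Pure NE: (New, New) and (Old, Old); Mixed NE: p = 0.6, q = 0.6

Work:
Check pure NE:
(New, New): (5, 5) - no unilateral deviation beneficial
(Old, Old): (3, 3) - no unilateral deviation beneficial
Mixed NE: P1 plays New with p = 0.6, P2 plays New with q = 0.6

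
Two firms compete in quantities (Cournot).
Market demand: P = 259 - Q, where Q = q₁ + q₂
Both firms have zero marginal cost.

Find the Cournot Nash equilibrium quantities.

q₁* = q₂* = 86.33; P* = 86.33

Work:
Profit: π_i = P·q_i = (a - q_i - q_j)·q_i
FOC: ∂π_i/∂q_i = a - 2q_i - q_j = 0
Reaction function: q_i = (259 - q_j)/2
Symmetry: q* = 259/3 = 86.33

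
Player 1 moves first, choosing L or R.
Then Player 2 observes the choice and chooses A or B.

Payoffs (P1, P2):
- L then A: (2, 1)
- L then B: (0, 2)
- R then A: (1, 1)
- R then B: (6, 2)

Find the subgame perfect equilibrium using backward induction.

P1 plays R, P2 plays B after L and B after R; Payoff (6, 2)

Work:
Backward induction:
After L: P2 chooses B → P1 gets 0
After R: P2 chooses B → P1 gets 6
P1 chooses R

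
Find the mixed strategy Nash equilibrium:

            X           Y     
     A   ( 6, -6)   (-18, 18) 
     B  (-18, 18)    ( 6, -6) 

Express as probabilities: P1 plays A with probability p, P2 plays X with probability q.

p = 0.5, q = 0.5

Work:
Find probabilities that make opponent indifferent:
P2 chooses q to make P1 indifferent between A and B
P1 chooses p to make P2 indifferent between X and Y
Mixed NE: P1 plays (A: 0.5, B: 0.5), P2 plays (X: 0.5, Y: 0.5)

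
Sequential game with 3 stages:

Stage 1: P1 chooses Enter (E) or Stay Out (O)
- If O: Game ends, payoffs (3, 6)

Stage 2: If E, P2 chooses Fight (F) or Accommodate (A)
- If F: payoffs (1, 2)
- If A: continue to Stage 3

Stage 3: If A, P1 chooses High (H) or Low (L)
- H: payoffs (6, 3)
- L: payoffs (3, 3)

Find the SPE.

SPE: (E, A, H); Outcome (6, 3)

Work:
Stage 3: P1 chooses H (6 vs 3)
Stage 2: P2: F->2, A->3 (anticipating H). Choose A
Stage 1: P1: O->3, E->6 (anticipating A, H). Choose E
SPE path: E -> A -> H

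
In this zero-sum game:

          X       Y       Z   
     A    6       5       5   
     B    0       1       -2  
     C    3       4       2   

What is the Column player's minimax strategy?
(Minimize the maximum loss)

Column should play Y or Z (all achieve the minimum), value = 5

Work:
Column player minimizes Row's maximum payoff:
Column X: max payoff to Row = 6
Column Y: max payoff to Row = 5
Column Z: max payoff to Row = 5
Minimum is 5, achieved by columns Y, Z (tied).
Each of Y or Z is a minimax strategy.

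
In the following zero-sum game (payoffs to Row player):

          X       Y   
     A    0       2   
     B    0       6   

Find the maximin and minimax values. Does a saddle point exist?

Maximin = 0, Minimax = 0, Saddle: True

Work:
Row minimums: [0, 0] → maximin = 0
Column maximums: [0, 6] → minimax = 0
Saddle point exists! Game value = 0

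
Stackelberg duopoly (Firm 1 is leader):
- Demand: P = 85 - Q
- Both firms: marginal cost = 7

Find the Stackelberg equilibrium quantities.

q₁* (leader) = 39.0, q₂* (follower) = 19.5

Work:
Follower's reaction: q₂ = (a - c - q₁)/2
Leader substitutes: π₁ = q₁·(a - q₁ - (a-c-q₁)/2 - c)
FOC: q₁* = (85 - 7)/2 = 39.00
Then: q₂* = (85 - 7 - 39.0)/2 = 19.50
Leader has first-mover advantage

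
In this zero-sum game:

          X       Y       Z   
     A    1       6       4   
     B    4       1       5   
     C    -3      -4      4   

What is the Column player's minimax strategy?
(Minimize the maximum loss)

Column should play X, value = 4

Work:
Column player minimizes Row's maximum payoff:
Column X: max payoff to Row = 4
Column Y: max payoff to Row = 6
Column Z: max payoff to Row = 5
Minimum is 4, achieved by column X.
Minimax strategy: X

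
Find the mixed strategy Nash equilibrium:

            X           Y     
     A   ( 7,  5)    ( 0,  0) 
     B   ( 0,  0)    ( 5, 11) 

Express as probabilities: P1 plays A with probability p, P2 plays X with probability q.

p = 0.6875, q = 0.4167

Work:
Find probabilities that make opponent indifferent:
P2 chooses q to make P1 indifferent between A and B
P1 chooses p to make P2 indifferent between X and Y
Mixed NE: P1 plays (A: 0.6875, B: 0.3125), P2 plays (X: 0.4167, Y: 0.5833)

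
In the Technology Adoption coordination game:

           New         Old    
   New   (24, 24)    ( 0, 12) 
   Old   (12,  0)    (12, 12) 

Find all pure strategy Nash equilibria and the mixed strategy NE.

Pure NE: (New, New) and (Old, Old); Mixed NE: p = 0.5, q = 0.5

Work:
Check pure NE:
(New, New): (24, 24) - no unilateral deviation beneficial
(Old, Old): (12, 12) - no unilateral deviation beneficial
Mixed NE: P1 plays New with p = 0.5, P2 plays New with q = 0.5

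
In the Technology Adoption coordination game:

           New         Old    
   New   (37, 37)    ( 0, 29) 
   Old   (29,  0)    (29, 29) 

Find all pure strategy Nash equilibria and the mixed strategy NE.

Pure NE: (New, New) and (Old, Old); Mixed NE: p = 0.7838, q = 0.7838

Work:
Check pure NE:
(New, New): (37, 37) - no unilateral deviation beneficial
(Old, Old): (29, 29) - no unilateral deviation beneficial
Mixed NE: P1 plays New with p = 0.7838, P2 plays New with q = 0.7838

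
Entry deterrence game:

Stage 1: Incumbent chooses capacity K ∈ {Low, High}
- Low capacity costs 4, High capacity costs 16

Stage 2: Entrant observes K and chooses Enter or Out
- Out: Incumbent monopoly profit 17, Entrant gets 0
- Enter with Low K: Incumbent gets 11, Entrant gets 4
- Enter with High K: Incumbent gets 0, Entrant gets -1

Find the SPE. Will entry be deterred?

SPE: (Low, Enter|Low, Out|High); Entry not deterred. Incumbent net profit = 7, Entrant gets 4

Work:
After Low K: Entrant enters (4 > 0)
After High K: Entrant stays out (-1 < 0)
Incumbent: Low → 11−4=7, High → 17−16=1
Incumbent chooses Low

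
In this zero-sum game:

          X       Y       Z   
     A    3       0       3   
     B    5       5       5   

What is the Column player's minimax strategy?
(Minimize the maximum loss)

Column should play X or Y or Z (all achieve the minimum), value = 5

Work:
Column player minimizes Row's maximum payoff:
Column X: max payoff to Row = 5
Column Y: max payoff to Row = 5
Column Z: max payoff to Row = 5
Minimum is 5, achieved by columns X, Y, Z (tied).
Each of X or Y or Z is a minimax strategy.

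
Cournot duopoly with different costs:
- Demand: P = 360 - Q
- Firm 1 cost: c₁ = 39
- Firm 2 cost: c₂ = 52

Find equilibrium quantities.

q₁* = 111.33, q₂* = 98.33

Work:
Reaction: q₁ = (360 - 39 - q₂)/2
Reaction: q₂ = (360 - 52 - q₁)/2
Solve simultaneously:
q₁* = (360 - 2×39 + 52)/3 = 111.33
q₂* = (360 - 2×52 + 39)/3 = 98.33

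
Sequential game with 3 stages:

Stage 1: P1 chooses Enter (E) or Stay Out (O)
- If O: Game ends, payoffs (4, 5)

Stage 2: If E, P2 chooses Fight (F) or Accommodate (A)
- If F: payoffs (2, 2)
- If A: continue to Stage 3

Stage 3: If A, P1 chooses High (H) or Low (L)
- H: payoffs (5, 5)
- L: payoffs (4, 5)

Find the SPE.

SPE: (E, A, H); Outcome (5, 5)

Work:
Stage 3: P1 chooses H (5 vs 4)
Stage 2: P2: F->2, A->5 (anticipating H). Choose A
Stage 1: P1: O->4, E->5 (anticipating A, H). Choose E
SPE path: E -> A -> H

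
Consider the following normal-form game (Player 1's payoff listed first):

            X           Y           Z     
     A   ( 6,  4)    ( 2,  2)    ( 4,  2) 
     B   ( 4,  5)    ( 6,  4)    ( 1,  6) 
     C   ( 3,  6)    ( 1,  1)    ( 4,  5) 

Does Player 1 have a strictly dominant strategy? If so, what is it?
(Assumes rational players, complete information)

No strictly dominant strategy exists for Player 1

Work:
A strategy strictly dominates another if it gives a strictly higher payoff against every opponent action. Compare each pair of P1's strategies column-by-column:
  A vs B: [6 vs 4, 2 vs 6, 4 vs 1] → A does not strictly dominate B (column Y: 2 ≤ 6)
  A vs C: [6 vs 3, 2 vs 1, 4 vs 4] → A does not strictly dominate C (column Z: 4 ≤ 4)
  B vs A: [4 vs 6, 6 vs 2, 1 vs 4] → B does not strictly dominate A (column X: 4 ≤ 6)
  B vs C: [4 vs 3, 6 vs 1, 1 vs 4] → B does not strictly dominate C (column Z: 1 ≤ 4)
  C vs A: [3 vs 6, 1 vs 2, 4 vs 4] → C does not strictly dominate A (column X: 3 ≤ 6)
  C vs B: [3 vs 4, 1 vs 6, 4 vs 1] → C does not strictly dominate B (column X: 3 ≤ 4)
No single strategy strictly dominates all others → no strictly dominant strategy.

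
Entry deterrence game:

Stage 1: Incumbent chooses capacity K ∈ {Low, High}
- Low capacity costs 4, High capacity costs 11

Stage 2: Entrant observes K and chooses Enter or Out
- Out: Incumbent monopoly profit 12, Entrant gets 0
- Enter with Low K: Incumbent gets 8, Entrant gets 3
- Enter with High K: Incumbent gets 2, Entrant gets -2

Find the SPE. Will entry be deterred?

SPE: (Low, Enter|Low, Out|High); Entry not deterred. Incumbent net profit = 4, Entrant gets 3

Work:
After Low K: Entrant enters (3 > 0)
After High K: Entrant stays out (-2 < 0)
Incumbent: Low → 8−4=4, High → 12−11=1
Incumbent chooses Low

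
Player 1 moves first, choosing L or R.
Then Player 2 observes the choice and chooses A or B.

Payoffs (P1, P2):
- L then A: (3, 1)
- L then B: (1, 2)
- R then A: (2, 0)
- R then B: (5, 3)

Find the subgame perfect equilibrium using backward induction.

P1 plays R, P2 plays B after L and B after R; Payoff (5, 3)

Work:
Backward induction:
After L: P2 chooses B → P1 gets 1
After R: P2 chooses B → P1 gets 5
P1 chooses R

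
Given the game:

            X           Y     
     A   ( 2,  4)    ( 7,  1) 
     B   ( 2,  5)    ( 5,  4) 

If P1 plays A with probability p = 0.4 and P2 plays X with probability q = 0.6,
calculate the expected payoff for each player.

E[P1] = 3.52, E[P2] = 3.88

Work:
E[P1] = p·q·π₁(A,X) + p·(1-q)·π₁(A,Y) + (1-p)·q·π₁(B,X) + (1-p)·(1-q)·π₁(B,Y)
= 0.4·0.6·2 + 0.4·0.4·7 + 0.6·0.6·2 + 0.6·0.4·5
= 3.52

E[P2] = 3.88 (similar calculation)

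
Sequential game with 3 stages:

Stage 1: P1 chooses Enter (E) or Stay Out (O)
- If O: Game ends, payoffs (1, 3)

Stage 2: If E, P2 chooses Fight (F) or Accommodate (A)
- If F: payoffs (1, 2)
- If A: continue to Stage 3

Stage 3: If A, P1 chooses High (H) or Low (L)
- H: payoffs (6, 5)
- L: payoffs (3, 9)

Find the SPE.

SPE: (E, A, H); Outcome (6, 5)

Work:
Stage 3: P1 chooses H (6 vs 3)
Stage 2: P2: F->2, A->5 (anticipating H). Choose A
Stage 1: P1: O->1, E->6 (anticipating A, H). Choose E
SPE path: E -> A -> H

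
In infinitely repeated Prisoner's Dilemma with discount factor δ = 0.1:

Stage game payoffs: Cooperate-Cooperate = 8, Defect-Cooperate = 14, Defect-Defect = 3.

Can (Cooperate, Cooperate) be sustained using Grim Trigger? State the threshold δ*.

δ* = 0.5455; since δ = 0.1 < 0.5455, cooperation cannot be sustained

Work:
For Grim Trigger:
Cooperate forever: 8/(1-δ)
Defect then punished: 14 + 3·δ/(1-δ)
Need: 8/(1-δ) ≥ 14 + 3·δ/(1-δ)
Solving: δ ≥ (T-R)/(T-P) = (14-8)/(14-3) = 0.5455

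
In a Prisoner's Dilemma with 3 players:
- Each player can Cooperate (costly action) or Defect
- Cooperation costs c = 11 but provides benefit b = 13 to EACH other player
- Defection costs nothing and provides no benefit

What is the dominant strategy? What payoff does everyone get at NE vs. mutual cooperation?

Dominant: Defect; NE payoff = 0; Coop payoff = 15

Work:
Defect dominates (saves cost c = 11, benefit to others is external)
NE: All defect → everyone gets 0
If all cooperate: each receives (2)×13 - 11 = 15
Social dilemma: 15 > 0 but NE gives 0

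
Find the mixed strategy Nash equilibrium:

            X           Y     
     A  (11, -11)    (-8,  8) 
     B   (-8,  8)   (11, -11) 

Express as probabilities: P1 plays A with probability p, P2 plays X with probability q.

p = 0.5, q = 0.5

Work:
Find probabilities that make opponent indifferent:
P2 chooses q to make P1 indifferent between A and B
P1 chooses p to make P2 indifferent between X and Y
Mixed NE: P1 plays (A: 0.5, B: 0.5), P2 plays (X: 0.5, Y: 0.5)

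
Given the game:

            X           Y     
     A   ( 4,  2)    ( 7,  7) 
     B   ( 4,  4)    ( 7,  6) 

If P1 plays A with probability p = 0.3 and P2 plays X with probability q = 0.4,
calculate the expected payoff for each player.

E[P1] = 5.8, E[P2] = 5.14

Work:
E[P1] = p·q·π₁(A,X) + p·(1-q)·π₁(A,Y) + (1-p)·q·π₁(B,X) + (1-p)·(1-q)·π₁(B,Y)
= 0.3·0.4·4 + 0.3·0.6·7 + 0.7·0.4·4 + 0.7·0.6·7
= 5.8

E[P2] = 5.14 (similar calculation)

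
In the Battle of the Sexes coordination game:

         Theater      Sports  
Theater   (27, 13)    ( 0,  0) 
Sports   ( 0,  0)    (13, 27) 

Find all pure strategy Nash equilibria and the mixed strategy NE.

Pure NE: (Theater, Theater) and (Sports, Sports); Mixed NE: p = 0.675, q = 0.325

Work:
Check pure NE:
(Theater, Theater): (27, 13) - no unilateral deviation beneficial
(Sports, Sports): (13, 27) - no unilateral deviation beneficial
Mixed NE: P1 plays Theater with p = 0.675, P2 plays Theater with q = 0.325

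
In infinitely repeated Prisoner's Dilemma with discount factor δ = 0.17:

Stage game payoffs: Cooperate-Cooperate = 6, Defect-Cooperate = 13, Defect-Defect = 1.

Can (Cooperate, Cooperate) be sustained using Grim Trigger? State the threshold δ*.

δ* = 0.5833; since δ = 0.17 < 0.5833, cooperation cannot be sustained

Work:
For Grim Trigger:
Cooperate forever: 6/(1-δ)
Defect then punished: 13 + 1·δ/(1-δ)
Need: 6/(1-δ) ≥ 13 + 1·δ/(1-δ)
Solving: δ ≥ (T-R)/(T-P) = (13-6)/(13-1) = 0.5833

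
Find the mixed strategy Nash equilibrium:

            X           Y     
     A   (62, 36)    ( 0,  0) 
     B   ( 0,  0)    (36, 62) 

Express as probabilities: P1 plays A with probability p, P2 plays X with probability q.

p = 0.6327, q = 0.3673

Work:
Find probabilities that make opponent indifferent:
P2 chooses q to make P1 indifferent between A and B
P1 chooses p to make P2 indifferent between X and Y
Mixed NE: P1 plays (A: 0.6327, B: 0.3673), P2 plays (X: 0.3673, Y: 0.6327)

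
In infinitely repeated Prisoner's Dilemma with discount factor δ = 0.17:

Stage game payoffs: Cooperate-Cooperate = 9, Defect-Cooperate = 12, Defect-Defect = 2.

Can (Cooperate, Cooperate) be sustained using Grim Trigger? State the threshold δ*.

δ* = 0.3; since δ = 0.17 < 0.3, cooperation cannot be sustained

Work:
For Grim Trigger:
Cooperate forever: 9/(1-δ)
Defect then punished: 12 + 2·δ/(1-δ)
Need: 9/(1-δ) ≥ 12 + 2·δ/(1-δ)
Solving: δ ≥ (T-R)/(T-P) = (12-9)/(12-2) = 0.3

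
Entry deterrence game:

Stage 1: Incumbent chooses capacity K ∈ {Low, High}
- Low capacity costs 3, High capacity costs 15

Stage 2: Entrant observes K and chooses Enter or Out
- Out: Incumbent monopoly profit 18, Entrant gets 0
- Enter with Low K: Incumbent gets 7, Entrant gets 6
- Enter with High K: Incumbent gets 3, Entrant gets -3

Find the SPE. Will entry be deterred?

SPE: (Low, Enter|Low, Out|High); Entry not deterred. Incumbent net profit = 4, Entrant gets 6

Work:
After Low K: Entrant enters (6 > 0)
After High K: Entrant stays out (-3 < 0)
Incumbent: Low → 7−3=4, High → 18−15=3
Incumbent chooses Low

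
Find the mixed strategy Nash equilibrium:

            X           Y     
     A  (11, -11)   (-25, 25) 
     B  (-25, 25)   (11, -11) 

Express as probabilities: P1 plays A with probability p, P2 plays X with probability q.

p = 0.5, q = 0.5

Work:
Find probabilities that make opponent indifferent:
P2 chooses q to make P1 indifferent between A and B
P1 chooses p to make P2 indifferent between X and Y
Mixed NE: P1 plays (A: 0.5, B: 0.5), P2 plays (X: 0.5, Y: 0.5)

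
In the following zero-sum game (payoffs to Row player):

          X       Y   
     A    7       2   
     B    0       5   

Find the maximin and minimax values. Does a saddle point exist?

Maximin = 2, Minimax = 5, Saddle: False

Work:
Row minimums: [2, 0] → maximin = 2
Column maximums: [7, 5] → minimax = 5
No saddle point (maximin ≠ minimax). Mixed strategy needed.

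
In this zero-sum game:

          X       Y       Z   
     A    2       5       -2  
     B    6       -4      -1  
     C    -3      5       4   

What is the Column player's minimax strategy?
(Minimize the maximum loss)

Column should play Z, value = 4

Work:
Column player minimizes Row's maximum payoff:
Column X: max payoff to Row = 6
Column Y: max payoff to Row = 5
Column Z: max payoff to Row = 4
Minimum is 4, achieved by column Z.
Minimax strategy: Z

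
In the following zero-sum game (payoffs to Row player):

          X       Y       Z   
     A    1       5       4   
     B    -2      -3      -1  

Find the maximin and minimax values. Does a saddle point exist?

Maximin = 1, Minimax = 1, Saddle: True

Work:
Row minimums: [1, -3] → maximin = 1
Column maximums: [1, 5, 4] → minimax = 1
Saddle point exists! Game value = 1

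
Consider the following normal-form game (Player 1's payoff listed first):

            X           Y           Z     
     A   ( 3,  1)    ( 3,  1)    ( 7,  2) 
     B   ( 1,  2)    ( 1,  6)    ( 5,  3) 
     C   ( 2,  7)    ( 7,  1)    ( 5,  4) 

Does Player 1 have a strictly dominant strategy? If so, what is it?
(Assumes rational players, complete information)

No strictly dominant strategy exists for Player 1

Work:
A strategy strictly dominates another if it gives a strictly higher payoff against every opponent action. Compare each pair of P1's strategies column-by-column:
  A vs B: [3 vs 1, 3 vs 1, 7 vs 5] → A strictly dominates B
  A vs C: [3 vs 2, 3 vs 7, 7 vs 5] → A does not strictly dominate C (column Y: 3 ≤ 7)
  B vs A: [1 vs 3, 1 vs 3, 5 vs 7] → B does not strictly dominate A (column X: 1 ≤ 3)
  B vs C: [1 vs 2, 1 vs 7, 5 vs 5] → B does not strictly dominate C (column X: 1 ≤ 2)
  C vs A: [2 vs 3, 7 vs 3, 5 vs 7] → C does not strictly dominate A (column X: 2 ≤ 3)
  C vs B: [2 vs 1, 7 vs 1, 5 vs 5] → C does not strictly dominate B (column Z: 5 ≤ 5)
No single strategy strictly dominates all others → no strictly dominant strategy.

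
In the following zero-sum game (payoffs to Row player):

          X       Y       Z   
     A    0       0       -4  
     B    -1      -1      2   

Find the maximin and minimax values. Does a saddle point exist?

Maximin = -1, Minimax = 0, Saddle: False

Work:
Row minimums: [-4, -1] → maximin = -1
Column maximums: [0, 0, 2] → minimax = 0
No saddle point (maximin ≠ minimax). Mixed strategy needed.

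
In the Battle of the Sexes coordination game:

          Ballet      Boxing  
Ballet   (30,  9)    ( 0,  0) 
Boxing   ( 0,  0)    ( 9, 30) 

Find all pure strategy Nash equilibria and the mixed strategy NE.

Pure NE: (Ballet, Ballet) and (Boxing, Boxing); Mixed NE: p = 0.7692, q = 0.2308

Work:
Check pure NE:
(Ballet, Ballet): (30, 9) - no unilateral deviation beneficial
(Boxing, Boxing): (9, 30) - no unilateral deviation beneficial
Mixed NE: P1 plays Ballet with p = 0.7692, P2 plays Ballet with q = 0.2308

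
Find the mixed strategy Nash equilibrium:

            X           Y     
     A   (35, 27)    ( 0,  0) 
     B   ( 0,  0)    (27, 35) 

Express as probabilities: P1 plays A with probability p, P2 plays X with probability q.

p = 0.5645, q = 0.4355

Work:
Find probabilities that make opponent indifferent:
P2 chooses q to make P1 indifferent between A and B
P1 chooses p to make P2 indifferent between X and Y
Mixed NE: P1 plays (A: 0.5645, B: 0.4355), P2 plays (X: 0.4355, Y: 0.5645)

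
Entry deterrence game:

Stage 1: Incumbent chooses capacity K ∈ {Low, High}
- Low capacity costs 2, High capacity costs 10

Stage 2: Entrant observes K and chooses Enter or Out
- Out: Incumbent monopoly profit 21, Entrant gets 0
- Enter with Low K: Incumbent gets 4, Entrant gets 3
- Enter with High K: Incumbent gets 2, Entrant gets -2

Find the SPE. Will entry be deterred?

SPE: (High, Enter|Low, Out|High); Entry deterred. Incumbent net profit = 11

Work:
After Low K: Entrant enters (3 > 0)
After High K: Entrant stays out (-2 < 0)
Incumbent: Low → 4−2=2, High → 21−10=11
Incumbent chooses High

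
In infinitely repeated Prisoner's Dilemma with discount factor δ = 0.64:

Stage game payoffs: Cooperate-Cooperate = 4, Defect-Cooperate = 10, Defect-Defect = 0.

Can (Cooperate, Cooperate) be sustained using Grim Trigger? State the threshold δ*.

δ* = 0.6; since δ = 0.64 ≥ 0.6, cooperation can be sustained

Work:
For Grim Trigger:
Cooperate forever: 4/(1-δ)
Defect then punished: 10 + 0·δ/(1-δ)
Need: 4/(1-δ) ≥ 10 + 0·δ/(1-δ)
Solving: δ ≥ (T-R)/(T-P) = (10-4)/(10-0) = 0.6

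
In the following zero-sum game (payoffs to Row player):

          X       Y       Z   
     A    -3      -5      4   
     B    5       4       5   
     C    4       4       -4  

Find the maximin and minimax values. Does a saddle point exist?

Maximin = 4, Minimax = 4, Saddle: True

Work:
Row minimums: [-5, 4, -4] → maximin = 4
Column maximums: [5, 4, 5] → minimax = 4
Saddle point exists! Game value = 4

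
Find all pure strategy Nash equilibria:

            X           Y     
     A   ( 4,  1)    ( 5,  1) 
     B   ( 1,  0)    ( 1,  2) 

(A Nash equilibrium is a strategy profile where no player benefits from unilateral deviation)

Nash equilibrium: (A, X), (A, Y)

Work:
Best responses:
  P1 vs X: payoffs [4, 1] → best response A (payoff 4)
  P1 vs Y: payoffs [5, 1] → best response A (payoff 5)
  P2 vs A: payoffs [1, 1] → best response X/Y (payoff 1)
  P2 vs B: payoffs [0, 2] → best response Y (payoff 2)
Mutual best responses: (A,X), (A,Y) → Nash equilibria.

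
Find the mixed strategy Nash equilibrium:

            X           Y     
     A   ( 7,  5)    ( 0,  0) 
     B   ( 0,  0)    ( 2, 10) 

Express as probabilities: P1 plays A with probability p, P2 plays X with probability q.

p = 0.6667, q = 0.2222

Work:
Find probabilities that make opponent indifferent:
P2 chooses q to make P1 indifferent between A and B
P1 chooses p to make P2 indifferent between X and Y
Mixed NE: P1 plays (A: 0.6667, B: 0.3333), P2 plays (X: 0.2222, Y: 0.7778)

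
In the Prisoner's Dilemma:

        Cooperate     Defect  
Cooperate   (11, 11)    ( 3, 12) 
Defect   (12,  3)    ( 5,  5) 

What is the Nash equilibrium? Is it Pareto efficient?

(Defect, Defect) is NE; not Pareto efficient

Work:
Defect dominates Cooperate for both players:
If P2 cooperates: Defect (12) > Cooperate (11)
If P2 defects: Defect (5) > Cooperate (3)
NE: (Defect, Defect) with payoff (5, 5)
But (Cooperate, Cooperate) = (11, 11) Pareto dominates (5, 5)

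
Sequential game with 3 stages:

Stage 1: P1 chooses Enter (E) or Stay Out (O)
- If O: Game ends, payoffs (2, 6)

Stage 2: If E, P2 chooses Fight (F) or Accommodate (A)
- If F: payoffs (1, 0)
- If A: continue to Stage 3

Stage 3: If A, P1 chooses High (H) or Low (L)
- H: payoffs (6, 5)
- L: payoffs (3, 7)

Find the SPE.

SPE: (E, A, H); Outcome (6, 5)

Work:
Stage 3: P1 chooses H (6 vs 3)
Stage 2: P2: F->0, A->5 (anticipating H). Choose A
Stage 1: P1: O->2, E->6 (anticipating A, H). Choose E
SPE path: E -> A -> H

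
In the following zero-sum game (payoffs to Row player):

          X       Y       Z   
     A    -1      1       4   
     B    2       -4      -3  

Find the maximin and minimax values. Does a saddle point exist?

Maximin = -1, Minimax = 1, Saddle: False

Work:
Row minimums: [-1, -4] → maximin = -1
Column maximums: [2, 1, 4] → minimax = 1
No saddle point (maximin ≠ minimax). Mixed strategy needed.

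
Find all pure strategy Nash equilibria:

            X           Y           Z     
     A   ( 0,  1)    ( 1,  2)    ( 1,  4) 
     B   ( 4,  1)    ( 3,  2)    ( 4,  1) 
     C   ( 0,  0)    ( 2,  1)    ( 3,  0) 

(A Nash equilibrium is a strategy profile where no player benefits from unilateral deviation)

Nash equilibrium: (B, Y)

Work:
Best responses:
  P1 vs X: payoffs [0, 4, 0] → best response B (payoff 4)
  P1 vs Y: payoffs [1, 3, 2] → best response B (payoff 3)
  P1 vs Z: payoffs [1, 4, 3] → best response B (payoff 4)
  P2 vs A: payoffs [1, 2, 4] → best response Z (payoff 4)
  P2 vs B: payoffs [1, 2, 1] → best response Y (payoff 2)
  P2 vs C: payoffs [0, 1, 0] → best response Y (payoff 1)
Mutual best responses: (B,Y) → Nash equilibria.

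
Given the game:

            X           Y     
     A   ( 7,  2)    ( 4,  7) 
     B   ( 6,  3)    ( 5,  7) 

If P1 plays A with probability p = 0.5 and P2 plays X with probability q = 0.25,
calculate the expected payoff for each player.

E[P1] = 5.0, E[P2] = 5.875

Work:
E[P1] = p·q·π₁(A,X) + p·(1-q)·π₁(A,Y) + (1-p)·q·π₁(B,X) + (1-p)·(1-q)·π₁(B,Y)
= 0.5·0.25·7 + 0.5·0.75·4 + 0.5·0.25·6 + 0.5·0.75·5
= 5.0

E[P2] = 5.875 (similar calculation)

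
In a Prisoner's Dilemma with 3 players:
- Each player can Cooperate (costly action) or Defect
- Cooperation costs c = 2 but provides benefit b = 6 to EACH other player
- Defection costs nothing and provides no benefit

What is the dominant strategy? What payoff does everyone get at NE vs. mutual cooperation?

Dominant: Defect; NE payoff = 0; Coop payoff = 10

Work:
Defect dominates (saves cost c = 2, benefit to others is external)
NE: All defect → everyone gets 0
If all cooperate: each receives (2)×6 - 2 = 10
Social dilemma: 10 > 0 but NE gives 0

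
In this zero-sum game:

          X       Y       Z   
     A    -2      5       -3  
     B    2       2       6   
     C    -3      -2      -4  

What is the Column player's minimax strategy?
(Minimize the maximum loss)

Column should play X, value = 2

Work:
Column player minimizes Row's maximum payoff:
Column X: max payoff to Row = 2
Column Y: max payoff to Row = 5
Column Z: max payoff to Row = 6
Minimum is 2, achieved by column X.
Minimax strategy: X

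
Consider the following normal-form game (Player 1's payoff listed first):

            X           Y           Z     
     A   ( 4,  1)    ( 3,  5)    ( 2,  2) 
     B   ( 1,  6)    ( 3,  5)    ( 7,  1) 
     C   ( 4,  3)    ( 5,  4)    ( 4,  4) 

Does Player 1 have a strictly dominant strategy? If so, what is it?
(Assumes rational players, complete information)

No strictly dominant strategy exists for Player 1

Work:
A strategy strictly dominates another if it gives a strictly higher payoff against every opponent action. Compare each pair of P1's strategies column-by-column:
  A vs B: [4 vs 1, 3 vs 3, 2 vs 7] → A does not strictly dominate B (column Y: 3 ≤ 3)
  A vs C: [4 vs 4, 3 vs 5, 2 vs 4] → A does not strictly dominate C (column X: 4 ≤ 4)
  B vs A: [1 vs 4, 3 vs 3, 7 vs 2] → B does not strictly dominate A (column X: 1 ≤ 4)
  B vs C: [1 vs 4, 3 vs 5, 7 vs 4] → B does not strictly dominate C (column X: 1 ≤ 4)
  C vs A: [4 vs 4, 5 vs 3, 4 vs 2] → C does not strictly dominate A (column X: 4 ≤ 4)
  C vs B: [4 vs 1, 5 vs 3, 4 vs 7] → C does not strictly dominate B (column Z: 4 ≤ 7)
No single strategy strictly dominates all others → no strictly dominant strategy.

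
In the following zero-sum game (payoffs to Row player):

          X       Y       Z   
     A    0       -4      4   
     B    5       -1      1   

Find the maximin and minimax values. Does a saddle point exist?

Maximin = -1, Minimax = -1, Saddle: True

Work:
Row minimums: [-4, -1] → maximin = -1
Column maximums: [5, -1, 4] → minimax = -1
Saddle point exists! Game value = -1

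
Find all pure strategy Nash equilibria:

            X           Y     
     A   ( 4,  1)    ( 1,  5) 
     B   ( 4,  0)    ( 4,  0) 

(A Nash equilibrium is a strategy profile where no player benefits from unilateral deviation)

Nash equilibrium: (B, X), (B, Y)

Work:
Best responses:
  P1 vs X: payoffs [4, 4] → best response A/B (payoff 4)
  P1 vs Y: payoffs [1, 4] → best response B (payoff 4)
  P2 vs A: payoffs [1, 5] → best response Y (payoff 5)
  P2 vs B: payoffs [0, 0] → best response X/Y (payoff 0)
Mutual best responses: (B,X), (B,Y) → Nash equilibria.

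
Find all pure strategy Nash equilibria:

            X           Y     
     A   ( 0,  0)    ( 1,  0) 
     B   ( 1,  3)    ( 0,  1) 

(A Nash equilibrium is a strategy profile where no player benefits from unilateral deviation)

Nash equilibrium: (A, Y), (B, X)

Work:
Best responses:
  P1 vs X: payoffs [0, 1] → best response B (payoff 1)
  P1 vs Y: payoffs [1, 0] → best response A (payoff 1)
  P2 vs A: payoffs [0, 0] → best response X/Y (payoff 0)
  P2 vs B: payoffs [3, 1] → best response X (payoff 3)
Mutual best responses: (A,Y), (B,X) → Nash equilibria.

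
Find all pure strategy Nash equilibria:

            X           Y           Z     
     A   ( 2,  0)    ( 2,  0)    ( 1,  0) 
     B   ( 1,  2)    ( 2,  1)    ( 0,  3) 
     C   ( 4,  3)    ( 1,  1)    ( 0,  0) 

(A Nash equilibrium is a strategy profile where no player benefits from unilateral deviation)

Nash equilibrium: (A, Y), (A, Z), (C, X)

Work:
Best responses:
  P1 vs X: payoffs [2, 1, 4] → best response C (payoff 4)
  P1 vs Y: payoffs [2, 2, 1] → best response A/B (payoff 2)
  P1 vs Z: payoffs [1, 0, 0] → best response A (payoff 1)
  P2 vs A: payoffs [0, 0, 0] → best response X/Y/Z (payoff 0)
  P2 vs B: payoffs [2, 1, 3] → best response Z (payoff 3)
  P2 vs C: payoffs [3, 1, 0] → best response X (payoff 3)
Mutual best responses: (A,Y), (A,Z), (C,X) → Nash equilibria.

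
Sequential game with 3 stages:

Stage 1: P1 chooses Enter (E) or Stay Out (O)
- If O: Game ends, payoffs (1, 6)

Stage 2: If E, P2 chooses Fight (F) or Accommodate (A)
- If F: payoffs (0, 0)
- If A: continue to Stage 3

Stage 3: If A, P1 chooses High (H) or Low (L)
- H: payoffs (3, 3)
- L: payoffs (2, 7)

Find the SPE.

SPE: (E, A, H); Outcome (3, 3)

Work:
Stage 3: P1 chooses H (3 vs 2)
Stage 2: P2: F->0, A->3 (anticipating H). Choose A
Stage 1: P1: O->1, E->3 (anticipating A, H). Choose E
SPE path: E -> A -> H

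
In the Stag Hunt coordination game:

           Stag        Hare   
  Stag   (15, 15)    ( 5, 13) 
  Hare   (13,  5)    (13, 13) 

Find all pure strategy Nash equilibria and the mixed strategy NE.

Pure NE: (Stag, Stag) and (Hare, Hare); Mixed NE: p = 0.8, q = 0.8

Work:
Check pure NE:
(Stag, Stag): (15, 15) - no unilateral deviation beneficial
(Hare, Hare): (13, 13) - no unilateral deviation beneficial
Mixed NE: P1 plays Stag with p = 0.8, P2 plays Stag with q = 0.8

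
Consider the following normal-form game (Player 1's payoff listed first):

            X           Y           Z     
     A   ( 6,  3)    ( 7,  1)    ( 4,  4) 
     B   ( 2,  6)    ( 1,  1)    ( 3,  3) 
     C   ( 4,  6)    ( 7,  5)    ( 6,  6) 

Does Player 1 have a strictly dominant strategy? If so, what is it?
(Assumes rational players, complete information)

No strictly dominant strategy exists for Player 1

Work:
A strategy strictly dominates another if it gives a strictly higher payoff against every opponent action. Compare each pair of P1's strategies column-by-column:
  A vs B: [6 vs 2, 7 vs 1, 4 vs 3] → A strictly dominates B
  A vs C: [6 vs 4, 7 vs 7, 4 vs 6] → A does not strictly dominate C (column Y: 7 ≤ 7)
  B vs A: [2 vs 6, 1 vs 7, 3 vs 4] → B does not strictly dominate A (column X: 2 ≤ 6)
  B vs C: [2 vs 4, 1 vs 7, 3 vs 6] → B does not strictly dominate C (column X: 2 ≤ 4)
  C vs A: [4 vs 6, 7 vs 7, 6 vs 4] → C does not strictly dominate A (column X: 4 ≤ 6)
  C vs B: [4 vs 2, 7 vs 1, 6 vs 3] → C strictly dominates B
No single strategy strictly dominates all others → no strictly dominant strategy.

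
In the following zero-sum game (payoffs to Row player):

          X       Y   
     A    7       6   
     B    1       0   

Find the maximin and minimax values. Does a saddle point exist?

Maximin = 6, Minimax = 6, Saddle: True

Work:
Row minimums: [6, 0] → maximin = 6
Column maximums: [7, 6] → minimax = 6
Saddle point exists! Game value = 6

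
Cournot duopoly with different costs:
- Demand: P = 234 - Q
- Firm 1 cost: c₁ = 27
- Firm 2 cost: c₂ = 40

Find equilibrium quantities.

q₁* = 73.33, q₂* = 60.33

Work:
Reaction: q₁ = (234 - 27 - q₂)/2
Reaction: q₂ = (234 - 40 - q₁)/2
Solve simultaneously:
q₁* = (234 - 2×27 + 40)/3 = 73.33
q₂* = (234 - 2×40 + 27)/3 = 60.33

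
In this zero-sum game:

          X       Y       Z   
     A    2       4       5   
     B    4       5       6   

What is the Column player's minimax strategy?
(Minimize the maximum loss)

Column should play X, value = 4

Work:
Column player minimizes Row's maximum payoff:
Column X: max payoff to Row = 4
Column Y: max payoff to Row = 5
Column Z: max payoff to Row = 6
Minimum is 4, achieved by column X.
Minimax strategy: X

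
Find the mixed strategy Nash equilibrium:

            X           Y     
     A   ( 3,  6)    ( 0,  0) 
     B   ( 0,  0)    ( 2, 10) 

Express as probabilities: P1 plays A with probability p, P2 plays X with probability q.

p = 0.625, q = 0.4

Work:
Find probabilities that make opponent indifferent:
P2 chooses q to make P1 indifferent between A and B
P1 chooses p to make P2 indifferent between X and Y
Mixed NE: P1 plays (A: 0.625, B: 0.375), P2 plays (X: 0.4, Y: 0.6)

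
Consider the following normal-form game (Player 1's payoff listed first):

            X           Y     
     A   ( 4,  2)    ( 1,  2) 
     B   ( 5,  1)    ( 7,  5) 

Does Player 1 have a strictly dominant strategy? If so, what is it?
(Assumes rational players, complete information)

Yes, Player 1's strictly dominant strategy is B

Work:
A strategy strictly dominates another if it gives a strictly higher payoff against every opponent action. Compare each pair of P1's strategies column-by-column:
  A vs B: [4 vs 5, 1 vs 7] → A does not strictly dominate B (column X: 4 ≤ 5)
  B vs A: [5 vs 4, 7 vs 1] → B strictly dominates A
B strictly dominates every other strategy → strictly dominant.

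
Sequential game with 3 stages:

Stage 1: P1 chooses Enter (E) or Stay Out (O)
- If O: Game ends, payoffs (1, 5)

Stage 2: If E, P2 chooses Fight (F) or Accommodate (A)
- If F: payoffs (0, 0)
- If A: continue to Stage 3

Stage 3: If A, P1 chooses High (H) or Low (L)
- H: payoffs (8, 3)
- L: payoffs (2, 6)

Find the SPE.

SPE: (E, A, H); Outcome (8, 3)

Work:
Stage 3: P1 chooses H (8 vs 2)
Stage 2: P2: F->0, A->3 (anticipating H). Choose A
Stage 1: P1: O->1, E->8 (anticipating A, H). Choose E
SPE path: E -> A -> H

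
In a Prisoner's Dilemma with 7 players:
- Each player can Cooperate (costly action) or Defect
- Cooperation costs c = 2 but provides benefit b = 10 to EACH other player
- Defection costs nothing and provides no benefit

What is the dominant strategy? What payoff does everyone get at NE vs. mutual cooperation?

Dominant: Defect; NE payoff = 0; Coop payoff = 58

Work:
Defect dominates (saves cost c = 2, benefit to others is external)
NE: All defect → everyone gets 0
If all cooperate: each receives (6)×10 - 2 = 58
Social dilemma: 58 > 0 but NE gives 0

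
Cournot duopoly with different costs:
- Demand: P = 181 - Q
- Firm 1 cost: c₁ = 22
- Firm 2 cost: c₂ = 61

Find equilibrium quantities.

q₁* = 66.0, q₂* = 27.0

Work:
Reaction: q₁ = (181 - 22 - q₂)/2
Reaction: q₂ = (181 - 61 - q₁)/2
Solve simultaneously:
q₁* = (181 - 2×22 + 61)/3 = 66.0
q₂* = (181 - 2×61 + 22)/3 = 27.0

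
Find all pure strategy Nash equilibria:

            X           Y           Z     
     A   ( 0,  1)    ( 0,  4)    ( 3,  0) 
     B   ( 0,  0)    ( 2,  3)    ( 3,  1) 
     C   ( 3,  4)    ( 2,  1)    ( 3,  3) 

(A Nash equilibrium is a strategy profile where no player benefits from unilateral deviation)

Nash equilibrium: (B, Y), (C, X)

Work:
Best responses:
  P1 vs X: payoffs [0, 0, 3] → best response C (payoff 3)
  P1 vs Y: payoffs [0, 2, 2] → best response B/C (payoff 2)
  P1 vs Z: payoffs [3, 3, 3] → best response A/B/C (payoff 3)
  P2 vs A: payoffs [1, 4, 0] → best response Y (payoff 4)
  P2 vs B: payoffs [0, 3, 1] → best response Y (payoff 3)
  P2 vs C: payoffs [4, 1, 3] → best response X (payoff 4)
Mutual best responses: (B,Y), (C,X) → Nash equilibria.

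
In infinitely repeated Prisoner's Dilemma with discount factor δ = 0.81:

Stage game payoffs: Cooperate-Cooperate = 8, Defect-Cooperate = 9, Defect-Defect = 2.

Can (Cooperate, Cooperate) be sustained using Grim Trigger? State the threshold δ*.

δ* = 0.1429; since δ = 0.81 ≥ 0.1429, cooperation can be sustained

Work:
For Grim Trigger:
Cooperate forever: 8/(1-δ)
Defect then punished: 9 + 2·δ/(1-δ)
Need: 8/(1-δ) ≥ 9 + 2·δ/(1-δ)
Solving: δ ≥ (T-R)/(T-P) = (9-8)/(9-2) = 0.1429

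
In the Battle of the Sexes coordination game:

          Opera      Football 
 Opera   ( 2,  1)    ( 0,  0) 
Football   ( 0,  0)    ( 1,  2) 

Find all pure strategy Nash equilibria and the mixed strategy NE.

Pure NE: (Opera, Opera) and (Football, Football); Mixed NE: p = 0.6667, q = 0.3333

Work:
Check pure NE:
(Opera, Opera): (2, 1) - no unilateral deviation beneficial
(Football, Football): (1, 2) - no unilateral deviation beneficial
Mixed NE: P1 plays Opera with p = 0.6667, P2 plays Opera with q = 0.3333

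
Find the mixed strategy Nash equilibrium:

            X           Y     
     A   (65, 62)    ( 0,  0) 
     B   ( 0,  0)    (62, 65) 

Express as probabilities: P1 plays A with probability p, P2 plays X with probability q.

p = 0.5118, q = 0.4882

Work:
Find probabilities that make opponent indifferent:
P2 chooses q to make P1 indifferent between A and B
P1 chooses p to make P2 indifferent between X and Y
Mixed NE: P1 plays (A: 0.5118, B: 0.4882), P2 plays (X: 0.4882, Y: 0.5118)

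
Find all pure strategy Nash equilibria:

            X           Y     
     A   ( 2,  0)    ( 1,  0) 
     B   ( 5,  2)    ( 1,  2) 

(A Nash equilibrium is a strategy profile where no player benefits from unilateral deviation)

Nash equilibrium: (A, Y), (B, X), (B, Y)

Work:
Best responses:
  P1 vs X: payoffs [2, 5] → best response B (payoff 5)
  P1 vs Y: payoffs [1, 1] → best response A/B (payoff 1)
  P2 vs A: payoffs [0, 0] → best response X/Y (payoff 0)
  P2 vs B: payoffs [2, 2] → best response X/Y (payoff 2)
Mutual best responses: (A,Y), (B,X), (B,Y) → Nash equilibria.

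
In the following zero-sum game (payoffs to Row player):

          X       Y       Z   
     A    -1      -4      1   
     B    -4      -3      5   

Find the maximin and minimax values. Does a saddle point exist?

Maximin = -4, Minimax = -3, Saddle: False

Work:
Row minimums: [-4, -4] → maximin = -4
Column maximums: [-1, -3, 5] → minimax = -3
No saddle point (maximin ≠ minimax). Mixed strategy needed.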